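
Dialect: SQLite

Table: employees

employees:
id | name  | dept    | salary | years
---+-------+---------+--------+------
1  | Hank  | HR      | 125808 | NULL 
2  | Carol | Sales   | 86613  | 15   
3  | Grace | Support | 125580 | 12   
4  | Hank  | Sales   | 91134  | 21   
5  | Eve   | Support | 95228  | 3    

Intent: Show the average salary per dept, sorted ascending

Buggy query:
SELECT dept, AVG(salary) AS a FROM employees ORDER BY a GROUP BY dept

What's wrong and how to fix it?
Bug: ORDER BY appears before GROUP BY; SQL clause order requires GROUP BY first

Fix: Move ORDER BY to the end, after GROUP BY

Corrected query:
SELECT dept, AVG(salary) AS a FROM employees GROUP BY dept ORDER BY a

Result:
dept    | a      
--------+--------
Sales   | 88873.5
Support | 110404 
HR      | 125808 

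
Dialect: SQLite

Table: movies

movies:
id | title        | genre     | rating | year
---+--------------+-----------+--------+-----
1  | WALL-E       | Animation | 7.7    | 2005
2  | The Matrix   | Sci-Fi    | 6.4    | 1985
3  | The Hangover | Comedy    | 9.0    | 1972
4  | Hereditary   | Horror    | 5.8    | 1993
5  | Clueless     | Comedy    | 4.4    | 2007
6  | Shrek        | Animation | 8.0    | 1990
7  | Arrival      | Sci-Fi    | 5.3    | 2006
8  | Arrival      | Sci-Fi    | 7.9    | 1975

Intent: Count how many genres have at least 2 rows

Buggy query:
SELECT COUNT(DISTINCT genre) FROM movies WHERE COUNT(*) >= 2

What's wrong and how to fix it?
Bug: WHERE filters individual rows, not groups, so a group-level COUNT is invalid there

Fix: Use a subquery that GROUPs and filters with HAVING, then count its rows

Corrected query:
SELECT COUNT(*) FROM (SELECT genre FROM movies GROUP BY genre HAVING COUNT(*) >= 2)

Result:
COUNT(*)
--------
3       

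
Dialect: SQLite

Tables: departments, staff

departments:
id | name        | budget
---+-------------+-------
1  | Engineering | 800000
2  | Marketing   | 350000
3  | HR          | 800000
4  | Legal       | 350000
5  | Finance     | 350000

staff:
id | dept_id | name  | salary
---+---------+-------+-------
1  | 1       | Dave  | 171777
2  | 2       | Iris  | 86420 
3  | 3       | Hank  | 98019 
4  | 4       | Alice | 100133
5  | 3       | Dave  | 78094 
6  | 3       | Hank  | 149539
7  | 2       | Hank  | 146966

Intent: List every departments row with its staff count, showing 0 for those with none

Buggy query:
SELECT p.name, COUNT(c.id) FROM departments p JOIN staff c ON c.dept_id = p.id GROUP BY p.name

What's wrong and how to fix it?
Bug: INNER JOIN drops departments rows that have no matching staff rows

Fix: Switch to LEFT JOIN to retain unmatched parent rows

Corrected query:
SELECT p.name, COUNT(c.id) FROM departments p LEFT JOIN staff c ON c.dept_id = p.id GROUP BY p.name

Result:
name        | COUNT(c.id)
------------+------------
Engineering | 1          
Finance     | 0          
HR          | 3          
Legal       | 1          
Marketing   | 2          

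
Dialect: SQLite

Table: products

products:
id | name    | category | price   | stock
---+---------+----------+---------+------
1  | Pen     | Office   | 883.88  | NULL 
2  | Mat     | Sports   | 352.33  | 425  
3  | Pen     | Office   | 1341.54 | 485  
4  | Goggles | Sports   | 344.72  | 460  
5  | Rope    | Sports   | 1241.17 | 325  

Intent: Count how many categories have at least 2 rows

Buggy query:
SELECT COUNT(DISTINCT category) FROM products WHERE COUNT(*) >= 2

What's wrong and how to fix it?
Bug: COUNT(*) cannot appear in WHERE; the per-group count doesn't exist yet

Fix: Group first with HAVING COUNT(*) >= 2, then COUNT the resulting groups

Corrected query:
SELECT COUNT(*) FROM (SELECT category FROM products GROUP BY category HAVING COUNT(*) >= 2)

Result:
COUNT(*)
--------
2       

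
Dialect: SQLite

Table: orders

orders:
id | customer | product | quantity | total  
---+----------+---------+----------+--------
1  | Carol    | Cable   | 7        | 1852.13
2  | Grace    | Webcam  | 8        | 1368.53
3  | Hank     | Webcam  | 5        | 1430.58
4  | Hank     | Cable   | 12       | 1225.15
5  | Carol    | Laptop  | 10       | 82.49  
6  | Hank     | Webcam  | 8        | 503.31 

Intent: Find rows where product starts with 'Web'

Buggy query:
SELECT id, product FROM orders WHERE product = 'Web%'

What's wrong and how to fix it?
Bug: '=' compares the literal string including the % character; pattern matching needs LIKE

Fix: Replace '=' with LIKE so 'Web%' is treated as a pattern

Corrected query:
SELECT id, product FROM orders WHERE product LIKE 'Web%'

Result:
id | product
---+--------
2  | Webcam 
3  | Webcam 
6  | Webcam 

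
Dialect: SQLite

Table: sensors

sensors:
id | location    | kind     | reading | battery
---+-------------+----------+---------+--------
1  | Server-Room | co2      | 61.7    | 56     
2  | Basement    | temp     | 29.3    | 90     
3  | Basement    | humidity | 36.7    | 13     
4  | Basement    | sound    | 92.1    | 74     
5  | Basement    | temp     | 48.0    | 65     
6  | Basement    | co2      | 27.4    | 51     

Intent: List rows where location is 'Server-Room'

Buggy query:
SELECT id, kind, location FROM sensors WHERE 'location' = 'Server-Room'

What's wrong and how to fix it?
Bug: 'location' in single quotes is a string literal, not the column; the comparison is literal-vs-literal and never true

Fix: Reference the column as location without single quotes

Corrected query:
SELECT id, kind, location FROM sensors WHERE location = 'Server-Room'

Result:
id | kind | location   
---+------+------------
1  | co2  | Server-Room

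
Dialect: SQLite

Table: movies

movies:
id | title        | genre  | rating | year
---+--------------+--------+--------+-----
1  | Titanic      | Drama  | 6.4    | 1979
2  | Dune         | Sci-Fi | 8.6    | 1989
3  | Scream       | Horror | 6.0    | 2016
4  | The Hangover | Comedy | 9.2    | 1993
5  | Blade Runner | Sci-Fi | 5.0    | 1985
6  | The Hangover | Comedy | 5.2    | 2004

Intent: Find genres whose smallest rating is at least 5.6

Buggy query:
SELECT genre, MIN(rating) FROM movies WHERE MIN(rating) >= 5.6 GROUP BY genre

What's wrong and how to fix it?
Bug: MIN() in WHERE is a misuse of aggregate

Fix: Use HAVING for the per-group MIN condition

Corrected query:
SELECT genre, MIN(rating) FROM movies GROUP BY genre HAVING MIN(rating) >= 5.6

Result:
genre  | MIN(rating)
-------+------------
Drama  | 6.4        
Horror | 6          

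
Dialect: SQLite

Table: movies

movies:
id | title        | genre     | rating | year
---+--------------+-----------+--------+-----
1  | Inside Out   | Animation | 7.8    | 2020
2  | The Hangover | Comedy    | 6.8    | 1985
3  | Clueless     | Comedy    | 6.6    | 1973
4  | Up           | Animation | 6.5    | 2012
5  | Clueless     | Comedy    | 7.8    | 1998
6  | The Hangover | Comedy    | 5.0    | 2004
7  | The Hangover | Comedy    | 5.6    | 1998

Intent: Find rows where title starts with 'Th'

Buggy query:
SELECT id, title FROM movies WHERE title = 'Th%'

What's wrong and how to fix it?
Bug: Wildcards only work with LIKE; '=' treats '%' as a literal character

Fix: Use LIKE for wildcard pattern matching

Corrected query:
SELECT id, title FROM movies WHERE title LIKE 'Th%'

Result:
id | title       
---+-------------
2  | The Hangover
6  | The Hangover
7  | The Hangover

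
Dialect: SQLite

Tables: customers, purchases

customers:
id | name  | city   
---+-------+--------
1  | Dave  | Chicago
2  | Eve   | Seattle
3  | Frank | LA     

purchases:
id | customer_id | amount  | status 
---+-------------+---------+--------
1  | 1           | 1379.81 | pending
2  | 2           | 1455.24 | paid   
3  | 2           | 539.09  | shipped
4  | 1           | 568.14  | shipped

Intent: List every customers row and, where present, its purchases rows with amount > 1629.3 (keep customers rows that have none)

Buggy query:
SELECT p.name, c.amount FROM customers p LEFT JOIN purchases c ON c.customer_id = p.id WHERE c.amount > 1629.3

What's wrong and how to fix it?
Bug: A WHERE condition on the right-hand table after LEFT JOIN drops unmatched parents

Fix: Move the right-table condition into the ON clause so unmatched parents are kept

Corrected query:
SELECT p.name, c.amount FROM customers p LEFT JOIN purchases c ON c.customer_id = p.id AND c.amount > 1629.3

Result:
name  | amount
------+-------
Dave  | NULL  
Eve   | NULL  
Frank | NULL  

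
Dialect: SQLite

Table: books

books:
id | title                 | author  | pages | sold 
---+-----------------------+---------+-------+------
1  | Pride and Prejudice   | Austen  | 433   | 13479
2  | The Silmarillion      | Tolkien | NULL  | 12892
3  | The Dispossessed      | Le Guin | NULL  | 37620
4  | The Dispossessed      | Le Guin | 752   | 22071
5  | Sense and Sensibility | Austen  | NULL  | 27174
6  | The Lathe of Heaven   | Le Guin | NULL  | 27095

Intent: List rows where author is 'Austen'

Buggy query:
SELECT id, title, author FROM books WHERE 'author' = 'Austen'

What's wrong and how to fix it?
Bug: 'author' in single quotes is a string literal, not the column; the comparison is literal-vs-literal and never true

Fix: Remove the quotes around the column name (or use double quotes for an identifier)

Corrected query:
SELECT id, title, author FROM books WHERE author = 'Austen'

Result:
id | title                 | author
---+-----------------------+-------
1  | Pride and Prejudice   | Austen
5  | Sense and Sensibility | Austen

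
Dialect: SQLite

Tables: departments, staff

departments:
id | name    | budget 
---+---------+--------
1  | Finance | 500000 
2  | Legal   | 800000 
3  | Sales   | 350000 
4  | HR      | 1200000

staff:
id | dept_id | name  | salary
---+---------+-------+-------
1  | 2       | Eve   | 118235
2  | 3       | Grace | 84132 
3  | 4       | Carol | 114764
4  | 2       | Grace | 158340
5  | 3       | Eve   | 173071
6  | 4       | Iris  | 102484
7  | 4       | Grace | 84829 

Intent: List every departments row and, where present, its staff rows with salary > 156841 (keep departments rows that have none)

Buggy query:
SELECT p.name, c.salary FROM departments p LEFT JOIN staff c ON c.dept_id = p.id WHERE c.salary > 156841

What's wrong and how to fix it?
Bug: Filtering c.salary in WHERE discards the NULL rows produced by LEFT JOIN, turning it into an inner join

Fix: Put 'c.salary > 156841' in the JOIN's ON clause instead of WHERE

Corrected query:
SELECT p.name, c.salary FROM departments p LEFT JOIN staff c ON c.dept_id = p.id AND c.salary > 156841

Result:
name    | salary
--------+-------
Finance | NULL  
Legal   | 158340
Sales   | 173071
HR      | NULL  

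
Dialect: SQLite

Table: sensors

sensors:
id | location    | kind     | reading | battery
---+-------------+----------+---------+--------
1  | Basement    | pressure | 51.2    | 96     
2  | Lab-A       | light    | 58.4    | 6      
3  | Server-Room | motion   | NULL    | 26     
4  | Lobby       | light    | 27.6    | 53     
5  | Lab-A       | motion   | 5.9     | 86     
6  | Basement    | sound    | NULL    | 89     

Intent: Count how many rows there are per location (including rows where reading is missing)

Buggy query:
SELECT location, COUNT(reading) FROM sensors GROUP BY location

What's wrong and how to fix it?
Bug: COUNT(column) counts non-NULL values only; rows with NULL reading aren't counted

Fix: Use COUNT(*) to count all rows regardless of NULL

Corrected query:
SELECT location, COUNT(*) FROM sensors GROUP BY location

Result:
location    | COUNT(*)
------------+---------
Basement    | 2       
Lab-A       | 2       
Lobby       | 1       
Server-Room | 1       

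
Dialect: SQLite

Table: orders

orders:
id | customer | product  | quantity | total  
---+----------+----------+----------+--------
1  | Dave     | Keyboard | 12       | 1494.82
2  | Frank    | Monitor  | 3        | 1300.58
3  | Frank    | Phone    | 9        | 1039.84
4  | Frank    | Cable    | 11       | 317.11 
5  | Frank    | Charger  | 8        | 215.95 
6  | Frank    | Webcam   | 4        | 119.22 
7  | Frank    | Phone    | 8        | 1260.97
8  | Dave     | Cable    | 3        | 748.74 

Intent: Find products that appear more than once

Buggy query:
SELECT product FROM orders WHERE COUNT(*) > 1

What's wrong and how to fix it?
Bug: WHERE can't reference COUNT(*); aggregates are computed after WHERE

Fix: GROUP BY product, then filter groups with HAVING COUNT(*) > 1

Corrected query:
SELECT product FROM orders GROUP BY product HAVING COUNT(*) > 1

Result:
product
-------
Cable  
Phone  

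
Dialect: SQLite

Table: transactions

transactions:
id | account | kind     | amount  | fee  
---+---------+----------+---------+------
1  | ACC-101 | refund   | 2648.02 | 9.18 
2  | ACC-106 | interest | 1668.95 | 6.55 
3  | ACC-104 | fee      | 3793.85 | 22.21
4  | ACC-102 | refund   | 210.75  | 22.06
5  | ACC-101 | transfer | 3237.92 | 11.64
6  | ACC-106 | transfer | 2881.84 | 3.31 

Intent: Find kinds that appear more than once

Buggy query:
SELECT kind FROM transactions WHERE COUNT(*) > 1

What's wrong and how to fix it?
Bug: COUNT(*) is an aggregate and cannot be used in WHERE

Fix: GROUP BY kind, then filter groups with HAVING COUNT(*) > 1

Corrected query:
SELECT kind FROM transactions GROUP BY kind HAVING COUNT(*) > 1

Result:
kind    
--------
refund  
transfer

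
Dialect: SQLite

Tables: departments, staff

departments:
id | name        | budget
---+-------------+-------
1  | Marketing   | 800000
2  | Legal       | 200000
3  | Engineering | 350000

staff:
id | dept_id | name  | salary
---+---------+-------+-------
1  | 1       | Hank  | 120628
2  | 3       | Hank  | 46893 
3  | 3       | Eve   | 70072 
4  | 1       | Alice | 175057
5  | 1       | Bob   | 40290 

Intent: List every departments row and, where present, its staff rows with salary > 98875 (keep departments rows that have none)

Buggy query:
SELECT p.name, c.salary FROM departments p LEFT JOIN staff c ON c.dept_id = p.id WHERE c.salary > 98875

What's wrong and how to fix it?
Bug: Filtering c.salary in WHERE discards the NULL rows produced by LEFT JOIN, turning it into an inner join

Fix: Move the right-table condition into the ON clause so unmatched parents are kept

Corrected query:
SELECT p.name, c.salary FROM departments p LEFT JOIN staff c ON c.dept_id = p.id AND c.salary > 98875

Result:
name        | salary
------------+-------
Marketing   | 120628
Marketing   | 175057
Legal       | NULL  
Engineering | NULL  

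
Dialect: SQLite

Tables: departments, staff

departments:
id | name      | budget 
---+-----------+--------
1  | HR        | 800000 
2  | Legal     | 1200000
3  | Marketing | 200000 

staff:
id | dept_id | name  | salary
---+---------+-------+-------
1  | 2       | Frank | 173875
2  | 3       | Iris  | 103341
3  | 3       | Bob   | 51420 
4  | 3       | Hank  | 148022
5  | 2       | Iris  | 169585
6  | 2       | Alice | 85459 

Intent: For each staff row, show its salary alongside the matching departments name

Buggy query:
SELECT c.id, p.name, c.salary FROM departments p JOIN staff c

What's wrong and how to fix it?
Bug: Missing join condition: each staff row is matched to all departments rows instead of just its own

Fix: Specify the join condition linking the foreign key to the parent id

Corrected query:
SELECT c.id, p.name, c.salary FROM departments p JOIN staff c ON c.dept_id = p.id

Result:
id | name      | salary
---+-----------+-------
1  | Legal     | 173875
2  | Marketing | 103341
3  | Marketing | 51420 
4  | Marketing | 148022
5  | Legal     | 169585
6  | Legal     | 85459 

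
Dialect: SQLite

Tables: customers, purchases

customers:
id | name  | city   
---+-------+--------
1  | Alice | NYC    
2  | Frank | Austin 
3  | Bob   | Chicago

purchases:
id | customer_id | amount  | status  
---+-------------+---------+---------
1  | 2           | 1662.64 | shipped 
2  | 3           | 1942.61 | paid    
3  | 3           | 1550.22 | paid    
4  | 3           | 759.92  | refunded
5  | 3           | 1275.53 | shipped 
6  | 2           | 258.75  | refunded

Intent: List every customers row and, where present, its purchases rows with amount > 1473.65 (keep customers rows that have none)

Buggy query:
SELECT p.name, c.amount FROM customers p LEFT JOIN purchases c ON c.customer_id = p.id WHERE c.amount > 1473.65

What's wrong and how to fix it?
Bug: Filtering c.amount in WHERE discards the NULL rows produced by LEFT JOIN, turning it into an inner join

Fix: Put 'c.amount > 1473.65' in the JOIN's ON clause instead of WHERE

Corrected query:
SELECT p.name, c.amount FROM customers p LEFT JOIN purchases c ON c.customer_id = p.id AND c.amount > 1473.65

Result:
name  | amount 
------+--------
Alice | NULL   
Frank | 1662.64
Bob   | 1550.22
Bob   | 1942.61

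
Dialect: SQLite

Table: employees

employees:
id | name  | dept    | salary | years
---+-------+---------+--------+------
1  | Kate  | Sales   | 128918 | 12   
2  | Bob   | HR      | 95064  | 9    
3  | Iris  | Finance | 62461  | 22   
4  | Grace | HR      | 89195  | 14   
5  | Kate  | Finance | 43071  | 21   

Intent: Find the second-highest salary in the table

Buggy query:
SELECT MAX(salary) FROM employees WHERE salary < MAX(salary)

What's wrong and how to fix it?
Bug: The inner MAX is an aggregate inside WHERE, which is not allowed

Fix: Put the inner MAX in a scalar subquery

Corrected query:
SELECT MAX(salary) FROM employees WHERE salary < (SELECT MAX(salary) FROM employees)

Result:
MAX(salary)
-----------
95064      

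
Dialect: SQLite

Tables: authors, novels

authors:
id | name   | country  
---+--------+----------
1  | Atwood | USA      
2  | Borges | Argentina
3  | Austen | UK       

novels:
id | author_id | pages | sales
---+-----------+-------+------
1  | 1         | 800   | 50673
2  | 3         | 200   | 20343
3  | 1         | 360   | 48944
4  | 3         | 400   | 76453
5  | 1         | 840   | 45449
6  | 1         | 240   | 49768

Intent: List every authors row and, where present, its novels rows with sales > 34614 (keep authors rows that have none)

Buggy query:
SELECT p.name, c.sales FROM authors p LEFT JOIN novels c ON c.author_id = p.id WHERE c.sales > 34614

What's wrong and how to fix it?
Bug: A WHERE condition on the right-hand table after LEFT JOIN drops unmatched parents

Fix: Move the right-table condition into the ON clause so unmatched parents are kept

Corrected query:
SELECT p.name, c.sales FROM authors p LEFT JOIN novels c ON c.author_id = p.id AND c.sales > 34614

Result:
name   | sales
-------+------
Atwood | 45449
Atwood | 48944
Atwood | 49768
Atwood | 50673
Borges | NULL 
Austen | 76453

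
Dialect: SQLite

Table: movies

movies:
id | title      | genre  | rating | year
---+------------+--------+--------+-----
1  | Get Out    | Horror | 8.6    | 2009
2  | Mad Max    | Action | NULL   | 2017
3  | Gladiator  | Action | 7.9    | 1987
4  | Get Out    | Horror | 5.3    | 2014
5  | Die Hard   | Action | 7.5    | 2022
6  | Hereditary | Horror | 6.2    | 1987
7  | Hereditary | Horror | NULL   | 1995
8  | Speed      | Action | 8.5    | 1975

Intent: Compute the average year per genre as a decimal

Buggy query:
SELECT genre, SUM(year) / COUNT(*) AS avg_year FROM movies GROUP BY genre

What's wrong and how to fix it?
Bug: Both operands are integers, so '/' performs integer division and truncates

Fix: Cast one side to REAL so the division keeps the fractional part

Corrected query:
SELECT genre, SUM(year) * 1.0 / COUNT(*) AS avg_year FROM movies GROUP BY genre

Result:
genre  | avg_year
-------+---------
Action | 2000.25 
Horror | 2001.25 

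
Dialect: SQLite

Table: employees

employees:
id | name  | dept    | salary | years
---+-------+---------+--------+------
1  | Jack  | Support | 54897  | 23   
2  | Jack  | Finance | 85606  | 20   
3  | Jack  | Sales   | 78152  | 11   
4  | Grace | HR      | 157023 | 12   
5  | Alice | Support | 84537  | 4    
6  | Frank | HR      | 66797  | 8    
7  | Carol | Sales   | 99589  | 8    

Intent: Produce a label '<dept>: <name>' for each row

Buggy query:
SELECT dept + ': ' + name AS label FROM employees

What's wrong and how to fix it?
Bug: '+' is numeric addition; on text columns SQLite converts them to 0 instead of concatenating

Fix: Use the || operator for string concatenation

Corrected query:
SELECT dept || ': ' || name AS label FROM employees

Result:
label         
--------------
Support: Jack 
Finance: Jack 
Sales: Jack   
HR: Grace     
Support: Alice
HR: Frank     
Sales: Carol  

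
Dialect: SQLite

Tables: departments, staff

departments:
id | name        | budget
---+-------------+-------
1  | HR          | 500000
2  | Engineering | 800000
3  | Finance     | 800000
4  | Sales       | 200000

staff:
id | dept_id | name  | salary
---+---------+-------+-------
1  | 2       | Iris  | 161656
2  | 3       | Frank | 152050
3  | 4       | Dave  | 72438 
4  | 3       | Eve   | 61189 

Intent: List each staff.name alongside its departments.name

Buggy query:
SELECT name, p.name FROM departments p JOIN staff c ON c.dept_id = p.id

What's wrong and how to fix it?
Bug: Both tables have a 'name' column; the unqualified reference is ambiguous

Fix: Prefix ambiguous columns with the table alias

Corrected query:
SELECT c.name, p.name FROM departments p JOIN staff c ON c.dept_id = p.id

Result:
name  | name       
------+------------
Iris  | Engineering
Frank | Finance    
Dave  | Sales      
Eve   | Finance    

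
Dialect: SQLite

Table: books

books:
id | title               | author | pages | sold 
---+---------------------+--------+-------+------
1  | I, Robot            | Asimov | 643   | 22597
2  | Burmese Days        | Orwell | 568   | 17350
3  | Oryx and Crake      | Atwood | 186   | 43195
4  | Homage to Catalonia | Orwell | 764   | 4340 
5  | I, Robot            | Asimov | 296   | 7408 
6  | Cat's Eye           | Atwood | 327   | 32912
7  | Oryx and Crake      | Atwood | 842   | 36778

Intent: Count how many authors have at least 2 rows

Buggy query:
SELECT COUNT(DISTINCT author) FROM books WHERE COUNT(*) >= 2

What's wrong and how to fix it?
Bug: COUNT(*) cannot appear in WHERE; the per-group count doesn't exist yet

Fix: Use a subquery that GROUPs and filters with HAVING, then count its rows

Corrected query:
SELECT COUNT(*) FROM (SELECT author FROM books GROUP BY author HAVING COUNT(*) >= 2)

Result:
COUNT(*)
--------
3       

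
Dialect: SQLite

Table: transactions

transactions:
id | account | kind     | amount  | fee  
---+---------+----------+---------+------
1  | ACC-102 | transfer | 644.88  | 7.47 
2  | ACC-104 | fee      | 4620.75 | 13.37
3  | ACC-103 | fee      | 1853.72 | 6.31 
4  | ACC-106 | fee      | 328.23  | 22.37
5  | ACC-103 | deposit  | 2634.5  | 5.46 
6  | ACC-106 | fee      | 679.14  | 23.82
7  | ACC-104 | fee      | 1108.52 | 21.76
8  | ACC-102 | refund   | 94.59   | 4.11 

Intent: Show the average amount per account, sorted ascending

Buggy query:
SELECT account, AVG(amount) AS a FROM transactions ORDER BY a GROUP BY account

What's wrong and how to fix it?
Bug: GROUP BY must precede ORDER BY

Fix: Reorder: SELECT … FROM … GROUP BY … ORDER BY …

Corrected query:
SELECT account, AVG(amount) AS a FROM transactions GROUP BY account ORDER BY a

Result:
account | a       
--------+---------
ACC-102 | 369.735 
ACC-106 | 503.685 
ACC-103 | 2244.11 
ACC-104 | 2864.635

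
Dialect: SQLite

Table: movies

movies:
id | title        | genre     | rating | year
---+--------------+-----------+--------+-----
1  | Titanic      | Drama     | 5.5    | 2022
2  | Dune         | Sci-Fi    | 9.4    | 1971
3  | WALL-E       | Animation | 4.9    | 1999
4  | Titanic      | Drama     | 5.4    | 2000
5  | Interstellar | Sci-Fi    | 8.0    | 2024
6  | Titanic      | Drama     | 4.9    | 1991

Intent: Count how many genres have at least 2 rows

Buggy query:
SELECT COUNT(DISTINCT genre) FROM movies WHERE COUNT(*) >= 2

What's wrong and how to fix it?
Bug: COUNT(*) cannot appear in WHERE; the per-group count doesn't exist yet

Fix: Group first with HAVING COUNT(*) >= 2, then COUNT the resulting groups

Corrected query:
SELECT COUNT(*) FROM (SELECT genre FROM movies GROUP BY genre HAVING COUNT(*) >= 2)

Result:
COUNT(*)
--------
2       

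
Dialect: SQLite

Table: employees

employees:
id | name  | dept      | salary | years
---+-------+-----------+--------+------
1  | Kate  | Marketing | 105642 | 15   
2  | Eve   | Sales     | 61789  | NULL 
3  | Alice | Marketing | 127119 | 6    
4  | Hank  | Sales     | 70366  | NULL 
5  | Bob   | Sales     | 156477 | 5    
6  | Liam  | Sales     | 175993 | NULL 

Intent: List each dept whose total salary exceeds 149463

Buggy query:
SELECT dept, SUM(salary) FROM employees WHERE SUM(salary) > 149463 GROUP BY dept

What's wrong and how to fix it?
Bug: WHERE runs before GROUP BY, so aggregates aren't available there

Fix: Move the aggregate condition to a HAVING clause

Corrected query:
SELECT dept, SUM(salary) FROM employees GROUP BY dept HAVING SUM(salary) > 149463

Result:
dept      | SUM(salary)
----------+------------
Marketing | 232761     
Sales     | 464625     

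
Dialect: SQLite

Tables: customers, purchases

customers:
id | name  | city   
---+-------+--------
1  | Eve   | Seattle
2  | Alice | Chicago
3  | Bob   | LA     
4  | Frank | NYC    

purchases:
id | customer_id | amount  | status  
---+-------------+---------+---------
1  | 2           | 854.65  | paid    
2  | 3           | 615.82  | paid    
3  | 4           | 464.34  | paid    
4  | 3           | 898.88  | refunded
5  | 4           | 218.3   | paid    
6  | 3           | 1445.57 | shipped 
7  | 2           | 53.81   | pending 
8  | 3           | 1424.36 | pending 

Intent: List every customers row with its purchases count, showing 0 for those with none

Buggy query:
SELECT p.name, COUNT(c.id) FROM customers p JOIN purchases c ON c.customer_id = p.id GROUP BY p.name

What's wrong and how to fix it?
Bug: An inner join excludes parents with zero children

Fix: Use LEFT JOIN so parents without children still appear (COUNT(c.id) gives 0)

Corrected query:
SELECT p.name, COUNT(c.id) FROM customers p LEFT JOIN purchases c ON c.customer_id = p.id GROUP BY p.name

Result:
name  | COUNT(c.id)
------+------------
Alice | 2          
Bob   | 4          
Eve   | 0          
Frank | 2          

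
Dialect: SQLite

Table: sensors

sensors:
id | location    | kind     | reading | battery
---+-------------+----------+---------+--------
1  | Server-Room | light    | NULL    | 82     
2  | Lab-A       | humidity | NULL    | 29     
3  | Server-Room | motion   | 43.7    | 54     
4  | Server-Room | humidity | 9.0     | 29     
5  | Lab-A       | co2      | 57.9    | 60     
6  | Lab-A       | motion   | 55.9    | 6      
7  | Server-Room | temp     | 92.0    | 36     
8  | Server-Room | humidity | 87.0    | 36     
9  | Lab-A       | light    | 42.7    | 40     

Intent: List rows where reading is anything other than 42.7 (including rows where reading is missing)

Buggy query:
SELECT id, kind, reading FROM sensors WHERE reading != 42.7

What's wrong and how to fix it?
Bug: Inequality against NULL is unknown, not true; rows with NULL are dropped

Fix: Add an explicit OR reading IS NULL to include the missing-value rows

Corrected query:
SELECT id, kind, reading FROM sensors WHERE reading != 42.7 OR reading IS NULL

Result:
id | kind     | reading
---+----------+--------
1  | light    | NULL   
2  | humidity | NULL   
3  | motion   | 43.7   
4  | humidity | 9      
5  | co2      | 57.9   
6  | motion   | 55.9   
7  | temp     | 92     
8  | humidity | 87     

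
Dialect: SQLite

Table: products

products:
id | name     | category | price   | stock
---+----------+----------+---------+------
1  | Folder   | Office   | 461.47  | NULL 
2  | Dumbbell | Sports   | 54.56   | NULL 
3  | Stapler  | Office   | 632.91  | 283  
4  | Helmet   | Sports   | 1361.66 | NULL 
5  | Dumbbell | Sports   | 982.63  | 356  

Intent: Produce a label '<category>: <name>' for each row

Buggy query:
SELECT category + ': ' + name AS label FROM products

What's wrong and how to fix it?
Bug: '+' is numeric addition; on text columns SQLite converts them to 0 instead of concatenating

Fix: Replace + with || to concatenate text

Corrected query:
SELECT category || ': ' || name AS label FROM products

Result:
label           
----------------
Office: Folder  
Sports: Dumbbell
Office: Stapler 
Sports: Helmet  
Sports: Dumbbell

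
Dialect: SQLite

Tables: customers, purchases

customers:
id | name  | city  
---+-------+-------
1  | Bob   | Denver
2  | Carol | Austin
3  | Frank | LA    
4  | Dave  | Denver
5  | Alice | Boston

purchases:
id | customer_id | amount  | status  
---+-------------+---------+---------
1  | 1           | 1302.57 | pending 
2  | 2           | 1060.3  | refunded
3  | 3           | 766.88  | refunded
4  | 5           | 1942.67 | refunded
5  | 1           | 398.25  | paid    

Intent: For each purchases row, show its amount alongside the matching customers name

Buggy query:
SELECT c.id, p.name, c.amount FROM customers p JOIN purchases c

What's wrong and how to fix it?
Bug: Missing join condition: each purchases row is matched to all customers rows instead of just its own

Fix: Specify the join condition linking the foreign key to the parent id

Corrected query:
SELECT c.id, p.name, c.amount FROM customers p JOIN purchases c ON c.customer_id = p.id

Result:
id | name  | amount 
---+-------+--------
1  | Bob   | 1302.57
2  | Carol | 1060.3 
3  | Frank | 766.88 
4  | Alice | 1942.67
5  | Bob   | 398.25 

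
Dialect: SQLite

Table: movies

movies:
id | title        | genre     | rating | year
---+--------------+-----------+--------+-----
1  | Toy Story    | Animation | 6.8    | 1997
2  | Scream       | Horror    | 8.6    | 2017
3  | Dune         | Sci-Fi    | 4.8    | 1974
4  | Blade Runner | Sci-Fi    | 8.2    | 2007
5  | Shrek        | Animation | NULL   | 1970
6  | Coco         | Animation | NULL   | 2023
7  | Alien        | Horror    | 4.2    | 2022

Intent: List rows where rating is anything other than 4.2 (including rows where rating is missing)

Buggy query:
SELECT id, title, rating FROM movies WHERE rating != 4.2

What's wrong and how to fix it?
Bug: 'rating != 4.2' is unknown when rating is NULL, so NULL rows are silently excluded

Fix: Handle NULL separately with IS NULL alongside the inequality

Corrected query:
SELECT id, title, rating FROM movies WHERE rating != 4.2 OR rating IS NULL

Result:
id | title        | rating
---+--------------+-------
1  | Toy Story    | 6.8   
2  | Scream       | 8.6   
3  | Dune         | 4.8   
4  | Blade Runner | 8.2   
5  | Shrek        | NULL  
6  | Coco         | NULL  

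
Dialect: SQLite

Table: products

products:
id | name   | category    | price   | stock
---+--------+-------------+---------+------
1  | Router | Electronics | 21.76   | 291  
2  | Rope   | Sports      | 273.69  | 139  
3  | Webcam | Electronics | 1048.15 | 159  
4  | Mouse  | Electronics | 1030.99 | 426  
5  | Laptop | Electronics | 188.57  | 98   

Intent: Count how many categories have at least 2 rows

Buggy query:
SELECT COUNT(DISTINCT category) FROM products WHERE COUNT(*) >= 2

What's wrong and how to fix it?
Bug: WHERE filters individual rows, not groups, so a group-level COUNT is invalid there

Fix: Group first with HAVING COUNT(*) >= 2, then COUNT the resulting groups

Corrected query:
SELECT COUNT(*) FROM (SELECT category FROM products GROUP BY category HAVING COUNT(*) >= 2)

Result:
COUNT(*)
--------
1       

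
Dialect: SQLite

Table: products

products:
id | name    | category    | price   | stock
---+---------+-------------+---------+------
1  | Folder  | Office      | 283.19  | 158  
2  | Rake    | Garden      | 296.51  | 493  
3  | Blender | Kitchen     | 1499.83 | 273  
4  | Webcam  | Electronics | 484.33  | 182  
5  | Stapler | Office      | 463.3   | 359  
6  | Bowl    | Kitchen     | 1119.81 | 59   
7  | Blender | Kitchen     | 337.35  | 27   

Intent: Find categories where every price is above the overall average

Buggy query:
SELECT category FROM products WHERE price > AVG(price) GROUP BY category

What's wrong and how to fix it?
Bug: AVG() is an aggregate; it can't sit directly in WHERE

Fix: Compute the overall average in a scalar subquery and compare each group's MIN against it in HAVING

Corrected query:
SELECT category FROM products GROUP BY category HAVING MIN(price) > (SELECT AVG(price) FROM products)

Result:
(no rows)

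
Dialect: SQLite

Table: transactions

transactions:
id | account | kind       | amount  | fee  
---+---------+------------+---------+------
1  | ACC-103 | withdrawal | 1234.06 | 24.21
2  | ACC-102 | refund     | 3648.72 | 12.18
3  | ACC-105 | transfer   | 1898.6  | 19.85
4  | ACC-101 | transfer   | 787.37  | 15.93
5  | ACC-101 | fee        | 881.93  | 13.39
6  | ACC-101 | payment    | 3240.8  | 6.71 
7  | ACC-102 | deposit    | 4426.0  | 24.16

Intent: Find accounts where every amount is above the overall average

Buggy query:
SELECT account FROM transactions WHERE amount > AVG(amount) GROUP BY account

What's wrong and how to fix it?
Bug: AVG() is an aggregate; it can't sit directly in WHERE

Fix: Use a subquery for AVG and a HAVING MIN(...) filter so the condition holds for every row in the group

Corrected query:
SELECT account FROM transactions GROUP BY account HAVING MIN(amount) > (SELECT AVG(amount) FROM transactions)

Result:
account
-------
ACC-102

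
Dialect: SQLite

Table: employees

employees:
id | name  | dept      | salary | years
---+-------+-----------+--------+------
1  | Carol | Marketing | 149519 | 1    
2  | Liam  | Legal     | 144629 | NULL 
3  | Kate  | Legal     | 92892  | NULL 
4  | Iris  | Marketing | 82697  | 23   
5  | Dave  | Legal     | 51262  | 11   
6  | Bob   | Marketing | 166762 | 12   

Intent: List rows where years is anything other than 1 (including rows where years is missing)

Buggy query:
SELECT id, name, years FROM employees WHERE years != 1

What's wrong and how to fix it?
Bug: 'years != 1' is unknown when years is NULL, so NULL rows are silently excluded

Fix: Handle NULL separately with IS NULL alongside the inequality

Corrected query:
SELECT id, name, years FROM employees WHERE years != 1 OR years IS NULL

Result:
id | name | years
---+------+------
2  | Liam | NULL 
3  | Kate | NULL 
4  | Iris | 23   
5  | Dave | 11   
6  | Bob  | 12   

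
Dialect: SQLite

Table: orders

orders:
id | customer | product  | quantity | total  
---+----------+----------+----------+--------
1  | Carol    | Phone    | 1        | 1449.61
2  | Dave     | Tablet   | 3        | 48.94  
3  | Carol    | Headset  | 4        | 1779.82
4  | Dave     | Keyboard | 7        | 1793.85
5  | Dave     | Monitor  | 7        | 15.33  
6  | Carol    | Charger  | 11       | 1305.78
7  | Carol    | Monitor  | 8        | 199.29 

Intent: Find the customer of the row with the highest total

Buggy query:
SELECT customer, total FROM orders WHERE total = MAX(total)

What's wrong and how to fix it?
Bug: MAX(total) is an aggregate and cannot be used directly in WHERE

Fix: Use a subquery: WHERE total = (SELECT MAX(total) FROM orders)

Corrected query:
SELECT customer, total FROM orders WHERE total = (SELECT MAX(total) FROM orders)

Result:
customer | total  
---------+--------
Dave     | 1793.85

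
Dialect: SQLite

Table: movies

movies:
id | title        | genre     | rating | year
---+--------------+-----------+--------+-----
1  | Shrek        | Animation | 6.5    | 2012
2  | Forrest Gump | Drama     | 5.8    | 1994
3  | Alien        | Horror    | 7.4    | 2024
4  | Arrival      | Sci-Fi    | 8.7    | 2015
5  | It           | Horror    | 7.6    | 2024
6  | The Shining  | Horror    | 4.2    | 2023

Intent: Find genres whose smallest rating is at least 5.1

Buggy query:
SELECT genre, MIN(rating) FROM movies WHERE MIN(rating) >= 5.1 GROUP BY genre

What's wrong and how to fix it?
Bug: Aggregates like MIN are computed per group after WHERE runs

Fix: Use HAVING for the per-group MIN condition

Corrected query:
SELECT genre, MIN(rating) FROM movies GROUP BY genre HAVING MIN(rating) >= 5.1

Result:
genre     | MIN(rating)
----------+------------
Animation | 6.5        
Drama     | 5.8        
Sci-Fi    | 8.7        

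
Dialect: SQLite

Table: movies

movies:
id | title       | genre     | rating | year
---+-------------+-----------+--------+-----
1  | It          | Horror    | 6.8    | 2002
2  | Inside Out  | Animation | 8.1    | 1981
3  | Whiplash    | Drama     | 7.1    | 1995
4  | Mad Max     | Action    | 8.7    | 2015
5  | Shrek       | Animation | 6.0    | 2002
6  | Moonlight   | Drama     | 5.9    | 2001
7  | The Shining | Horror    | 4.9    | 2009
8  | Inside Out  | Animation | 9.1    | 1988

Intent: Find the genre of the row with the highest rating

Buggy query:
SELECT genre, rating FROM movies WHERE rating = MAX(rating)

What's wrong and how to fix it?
Bug: WHERE is evaluated per row; an aggregate over the whole table isn't defined there

Fix: Use a subquery: WHERE rating = (SELECT MAX(rating) FROM movies)

Corrected query:
SELECT genre, rating FROM movies WHERE rating = (SELECT MAX(rating) FROM movies)

Result:
genre     | rating
----------+-------
Animation | 9.1   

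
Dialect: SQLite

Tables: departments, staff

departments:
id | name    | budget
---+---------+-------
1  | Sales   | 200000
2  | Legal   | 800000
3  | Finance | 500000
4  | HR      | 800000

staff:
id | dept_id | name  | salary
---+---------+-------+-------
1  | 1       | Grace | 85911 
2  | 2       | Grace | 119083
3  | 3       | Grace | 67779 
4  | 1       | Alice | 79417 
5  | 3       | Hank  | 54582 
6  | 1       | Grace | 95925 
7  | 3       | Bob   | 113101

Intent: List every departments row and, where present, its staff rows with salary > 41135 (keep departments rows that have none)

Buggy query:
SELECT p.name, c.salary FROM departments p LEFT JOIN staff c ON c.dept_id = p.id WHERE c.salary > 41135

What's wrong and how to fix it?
Bug: Filtering c.salary in WHERE discards the NULL rows produced by LEFT JOIN, turning it into an inner join

Fix: Put 'c.salary > 41135' in the JOIN's ON clause instead of WHERE

Corrected query:
SELECT p.name, c.salary FROM departments p LEFT JOIN staff c ON c.dept_id = p.id AND c.salary > 41135

Result:
name    | salary
--------+-------
Sales   | 79417 
Sales   | 85911 
Sales   | 95925 
Legal   | 119083
Finance | 54582 
Finance | 67779 
Finance | 113101
HR      | NULL  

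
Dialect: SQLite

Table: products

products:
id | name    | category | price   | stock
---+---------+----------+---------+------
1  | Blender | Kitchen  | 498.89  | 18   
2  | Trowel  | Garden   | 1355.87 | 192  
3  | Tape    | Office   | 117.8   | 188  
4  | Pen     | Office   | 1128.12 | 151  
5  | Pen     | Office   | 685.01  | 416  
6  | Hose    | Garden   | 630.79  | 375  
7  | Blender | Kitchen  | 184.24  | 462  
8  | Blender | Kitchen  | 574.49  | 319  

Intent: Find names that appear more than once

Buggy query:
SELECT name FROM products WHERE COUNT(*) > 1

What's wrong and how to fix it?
Bug: COUNT(*) is an aggregate and cannot be used in WHERE

Fix: Group first, then use HAVING for the count condition

Corrected query:
SELECT name FROM products GROUP BY name HAVING COUNT(*) > 1

Result:
name   
-------
Blender
Pen    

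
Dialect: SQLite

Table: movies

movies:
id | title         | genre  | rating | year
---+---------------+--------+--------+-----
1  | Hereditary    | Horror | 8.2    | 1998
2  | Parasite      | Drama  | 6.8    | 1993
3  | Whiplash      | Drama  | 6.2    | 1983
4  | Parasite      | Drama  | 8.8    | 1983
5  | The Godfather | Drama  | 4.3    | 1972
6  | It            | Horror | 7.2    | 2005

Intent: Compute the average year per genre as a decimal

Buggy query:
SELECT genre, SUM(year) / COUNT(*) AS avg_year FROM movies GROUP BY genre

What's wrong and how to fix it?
Bug: Both operands are integers, so '/' performs integer division and truncates

Fix: Cast one side to REAL so the division keeps the fractional part

Corrected query:
SELECT genre, SUM(year) * 1.0 / COUNT(*) AS avg_year FROM movies GROUP BY genre

Result:
genre  | avg_year
-------+---------
Drama  | 1982.75 
Horror | 2001.5  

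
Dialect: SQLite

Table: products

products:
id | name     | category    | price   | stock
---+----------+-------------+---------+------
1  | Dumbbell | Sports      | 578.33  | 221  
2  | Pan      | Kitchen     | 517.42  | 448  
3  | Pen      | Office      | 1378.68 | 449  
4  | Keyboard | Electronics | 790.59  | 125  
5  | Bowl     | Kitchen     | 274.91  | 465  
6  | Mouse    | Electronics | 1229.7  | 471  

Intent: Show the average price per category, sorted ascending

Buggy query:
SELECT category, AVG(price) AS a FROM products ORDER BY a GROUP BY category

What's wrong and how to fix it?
Bug: ORDER BY appears before GROUP BY; SQL clause order requires GROUP BY first

Fix: Reorder: SELECT … FROM … GROUP BY … ORDER BY …

Corrected query:
SELECT category, AVG(price) AS a FROM products GROUP BY category ORDER BY a

Result:
category    | a       
------------+---------
Kitchen     | 396.165 
Sports      | 578.33  
Electronics | 1010.145
Office      | 1378.68 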